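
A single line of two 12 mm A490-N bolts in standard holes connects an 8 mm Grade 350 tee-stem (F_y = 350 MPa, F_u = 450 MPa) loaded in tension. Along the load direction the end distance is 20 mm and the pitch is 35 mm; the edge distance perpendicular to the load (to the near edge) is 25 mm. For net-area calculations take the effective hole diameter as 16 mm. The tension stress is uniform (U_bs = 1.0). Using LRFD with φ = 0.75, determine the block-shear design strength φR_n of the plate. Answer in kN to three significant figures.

96.1 kN

Shear plane L_v = 20 + 1·35 = 55 mm; A_gv = 55 × 8 = 440 mm².
A_nv = (55 − 1.5·16) × 8 = 248 mm².
A_nt = (25 − 0.5·16) × 8 = 136 mm².
0.6 F_u A_nv = 66.96 kN; 0.6 F_y A_gv = 92.4 kN → shear rupture governs the shear term.
R_n = 66.96 + 1.0 × 450 × 136 / 1000 = 128.2 kN.
Design strength φR_n = 0.75 × 128.2 = 96.1 kN.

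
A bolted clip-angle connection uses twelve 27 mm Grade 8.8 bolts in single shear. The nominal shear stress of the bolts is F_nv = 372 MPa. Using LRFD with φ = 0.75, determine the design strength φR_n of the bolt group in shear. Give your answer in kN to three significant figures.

A_b = π × 27² / 4 = 572.6 mm².
R_n = F_nv · A_b · n · n_s = 372 × 572.6 × 12 × 1 / 1000 = 2556 kN.
Design strength φR_n = 0.75 × 2556 = 1920 kN.

1920 kN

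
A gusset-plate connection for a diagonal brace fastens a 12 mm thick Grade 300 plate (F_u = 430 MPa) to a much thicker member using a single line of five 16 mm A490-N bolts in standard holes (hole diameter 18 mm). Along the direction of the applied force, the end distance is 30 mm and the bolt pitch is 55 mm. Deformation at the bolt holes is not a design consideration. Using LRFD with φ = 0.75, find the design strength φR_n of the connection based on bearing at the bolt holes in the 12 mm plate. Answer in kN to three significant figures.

865 kN

Per bolt r_n = 1.5 l_c t F_u ≤ 3.0 d t F_u; upper limit = 3.0 × 16 × 12 × 430 / 1000 = 247.7 kN.
Edge bolt: l_c = 30 − 18/2 = 21 mm → 1.5 × 21 × 12 × 430 / 1000 = 162.5 → r_n = 162.5 kN.
Interior bolts: l_c = 55 − 18 = 37 mm → 1.5 × 37 × 12 × 430 / 1000 = 286.4 → r_n = 247.7 kN.
R_n = 1 × 162.5 + 4 × 247.7 = 1153 kN.
Design strength φR_n = 0.75 × 1153 = 865 kN.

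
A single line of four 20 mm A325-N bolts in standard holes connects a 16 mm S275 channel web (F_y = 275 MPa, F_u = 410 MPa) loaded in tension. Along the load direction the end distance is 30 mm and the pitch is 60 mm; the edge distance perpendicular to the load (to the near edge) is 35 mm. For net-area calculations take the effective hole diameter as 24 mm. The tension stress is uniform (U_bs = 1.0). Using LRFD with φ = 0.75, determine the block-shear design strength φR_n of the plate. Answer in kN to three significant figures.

Shear plane L_v = 30 + 3·60 = 210 mm; A_gv = 210 × 16 = 3360 mm².
A_nv = (210 − 3.5·24) × 16 = 2016 mm².
A_nt = (35 − 0.5·24) × 16 = 368 mm².
0.6 F_u A_nv = 495.9 kN; 0.6 F_y A_gv = 554.4 kN → shear rupture governs the shear term.
R_n = 495.9 + 1.0 × 410 × 368 / 1000 = 646.8 kN.
Design strength φR_n = 0.75 × 646.8 = 485 kN.

485 kN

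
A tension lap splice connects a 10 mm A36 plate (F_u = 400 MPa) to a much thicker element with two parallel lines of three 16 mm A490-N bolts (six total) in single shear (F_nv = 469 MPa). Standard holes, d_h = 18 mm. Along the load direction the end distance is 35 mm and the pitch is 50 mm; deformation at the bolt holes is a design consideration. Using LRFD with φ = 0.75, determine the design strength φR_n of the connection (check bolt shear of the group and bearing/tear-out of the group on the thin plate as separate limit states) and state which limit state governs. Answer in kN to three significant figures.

424 kN (bolt shear governs)

Bolt shear: A_b = π·16²/4 = 201.1 mm²; R_n = 469 × 201.1 × 6 × 1 / 1000 = 565.8 kN → 0.75 × 565.8 = 424 kN.
Bearing (1.2 l_c t F_u ≤ 2.4 d t F_u): upper limit = 2.4·16·10·400 / 1000 = 153.6 kN.
  Edge l_c = 35 − 18/2 = 26 → r_n = 124.8 kN; interior l_c = 50 − 18 = 32 → r_n = 153.6 kN.
  R_n,bearing = 2·124.8 + 4·153.6 = 864 kN → 0.75 × 864 = 648 kN.
Bolt shear governs: 424 kN.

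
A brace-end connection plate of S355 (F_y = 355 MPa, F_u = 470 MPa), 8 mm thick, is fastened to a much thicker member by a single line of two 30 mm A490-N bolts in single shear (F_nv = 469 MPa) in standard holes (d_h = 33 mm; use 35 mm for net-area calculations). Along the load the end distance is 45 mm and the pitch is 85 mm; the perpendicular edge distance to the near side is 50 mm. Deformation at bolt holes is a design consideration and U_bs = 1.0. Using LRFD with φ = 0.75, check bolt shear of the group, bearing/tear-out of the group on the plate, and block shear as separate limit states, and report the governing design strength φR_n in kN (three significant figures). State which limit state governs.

Bolt shear: A_b = π·30²/4 = 706.9 mm²; R_n = 469 × 706.9 × 2 × 1 / 1000 = 663 kN → 0.75 × 663 = 497 kN.
Bearing: edge l_c = 28.5, r_n = 128.6 kN; interior l_c = 52, r_n = 234.6 kN; R_n = 128.6 + 1·234.6 = 363.2 kN → 272 kN.
Block shear: A_gv = 1040, A_nv = 620, A_nt = 260 mm²; R_n = min(0.6F_uA_nv, 0.6F_yA_gv) + U_bs·F_u·A_nt = 297 kN → 223 kN.
Block shear governs: 223 kN.

223 kN (block shear governs)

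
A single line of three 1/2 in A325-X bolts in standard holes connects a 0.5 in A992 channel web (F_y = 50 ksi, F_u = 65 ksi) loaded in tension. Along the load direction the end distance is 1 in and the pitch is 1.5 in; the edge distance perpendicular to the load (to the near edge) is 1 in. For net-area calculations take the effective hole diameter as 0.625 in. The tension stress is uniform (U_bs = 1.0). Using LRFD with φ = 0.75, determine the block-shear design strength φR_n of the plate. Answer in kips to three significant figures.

Shear plane L_v = 1 + 2·1.5 = 4 in; A_gv = 4 × 0.5 = 2 in².
A_nv = (4 − 2.5·0.625) × 0.5 = 1.219 in².
A_nt = (1 − 0.5·0.625) × 0.5 = 0.3438 in².
0.6 F_u A_nv = 47.53 kips; 0.6 F_y A_gv = 60 kips → shear rupture governs the shear term.
R_n = 47.53 + 1.0 × 65 × 0.3438 = 69.88 kips.
Design strength φR_n = 0.75 × 69.88 = 52.4 kips.

52.4 kips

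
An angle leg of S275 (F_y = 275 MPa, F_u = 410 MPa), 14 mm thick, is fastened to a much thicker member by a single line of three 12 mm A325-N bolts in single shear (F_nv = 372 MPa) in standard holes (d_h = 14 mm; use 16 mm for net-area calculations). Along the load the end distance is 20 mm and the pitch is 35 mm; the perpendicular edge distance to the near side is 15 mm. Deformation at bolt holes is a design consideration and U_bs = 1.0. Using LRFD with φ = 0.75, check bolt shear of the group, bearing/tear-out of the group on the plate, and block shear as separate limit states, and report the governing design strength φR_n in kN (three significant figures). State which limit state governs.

Bolt shear: A_b = π·12²/4 = 113.1 mm²; R_n = 372 × 113.1 × 3 × 1 / 1000 = 126.2 kN → 0.75 × 126.2 = 94.7 kN.
Bearing: edge l_c = 13, r_n = 89.54 kN; interior l_c = 21, r_n = 144.6 kN; R_n = 89.54 + 2·144.6 = 378.8 kN → 284 kN.
Block shear: A_gv = 1260, A_nv = 700, A_nt = 98 mm²; R_n = min(0.6F_uA_nv, 0.6F_yA_gv) + U_bs·F_u·A_nt = 212.4 kN → 159 kN.
Bolt shear governs: 94.7 kN.

94.7 kN (bolt shear governs)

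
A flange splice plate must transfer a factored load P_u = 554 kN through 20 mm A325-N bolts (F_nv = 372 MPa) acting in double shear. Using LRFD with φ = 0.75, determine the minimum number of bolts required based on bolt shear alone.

4 bolts

A_b = π·20²/4 = 314.2 mm².
Per-bolt design strength φR_n = 0.75 × 372 × 314.2 × 2 / 1000 = 175.3 kN.
n ≥ 554 / 175.3 = 3.16 → use 4 bolts.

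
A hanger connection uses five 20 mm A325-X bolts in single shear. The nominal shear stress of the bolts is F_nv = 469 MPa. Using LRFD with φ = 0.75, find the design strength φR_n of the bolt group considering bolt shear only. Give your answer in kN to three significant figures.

553 kN

A_b = π × 20² / 4 = 314.2 mm².
R_n = F_nv · A_b · n · n_s = 469 × 314.2 × 5 × 1 / 1000 = 736.7 kN.
Design strength φR_n = 0.75 × 736.7 = 553 kN.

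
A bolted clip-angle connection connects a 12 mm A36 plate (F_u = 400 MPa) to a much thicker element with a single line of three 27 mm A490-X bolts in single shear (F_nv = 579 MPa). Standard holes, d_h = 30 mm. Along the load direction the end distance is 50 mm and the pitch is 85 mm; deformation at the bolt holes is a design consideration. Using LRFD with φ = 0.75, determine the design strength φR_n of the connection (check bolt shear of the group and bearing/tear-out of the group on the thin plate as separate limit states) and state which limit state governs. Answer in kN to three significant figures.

Bolt shear: A_b = π·27²/4 = 572.6 mm²; R_n = 579 × 572.6 × 3 × 1 / 1000 = 994.5 kN → 0.75 × 994.5 = 746 kN.
Bearing (1.2 l_c t F_u ≤ 2.4 d t F_u): upper limit = 2.4·27·12·400 / 1000 = 311 kN.
  Edge l_c = 50 − 30/2 = 35 → r_n = 201.6 kN; interior l_c = 85 − 30 = 55 → r_n = 311 kN.
  R_n,bearing = 1·201.6 + 2·311 = 823.7 kN → 0.75 × 823.7 = 618 kN.
Bearing governs: 618 kN.

618 kN (bearing governs)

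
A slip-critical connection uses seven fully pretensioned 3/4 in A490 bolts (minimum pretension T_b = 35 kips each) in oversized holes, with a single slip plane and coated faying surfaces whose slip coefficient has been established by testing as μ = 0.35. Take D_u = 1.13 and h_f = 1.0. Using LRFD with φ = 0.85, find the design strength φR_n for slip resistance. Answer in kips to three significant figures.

82.4 kips

R_n = μ · D_u · h_f · T_b · n_s · n_b = 0.35 × 1.13 × 1.0 × 35 × 1 × 7 = 96.9 kips.
Design strength φR_n = 0.85 × 96.9 = 82.4 kips.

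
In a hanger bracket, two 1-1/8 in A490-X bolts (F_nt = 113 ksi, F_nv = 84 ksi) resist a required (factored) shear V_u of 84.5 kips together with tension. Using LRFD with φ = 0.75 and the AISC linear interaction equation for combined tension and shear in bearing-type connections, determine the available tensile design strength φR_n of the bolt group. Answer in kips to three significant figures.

A_b = π·1.125²/4 = 0.994 in²; f_rv = 84.5 / (2 × 0.994) = 42.5 ksi.
F'_nt = 1.3 F_nt − (F_nt / φF_nv) f_rv = 1.3·113 − (113/(0.75·84))·42.5 = 70.66 ksi, capped at F_nt → F'_nt = 70.66 ksi.
R_n = F'_nt · A_b · n = 70.66 × 0.994 × 2 = 140.5 kips.
Design strength φR_n = 0.75 × 140.5 = 105 kips.

105 kips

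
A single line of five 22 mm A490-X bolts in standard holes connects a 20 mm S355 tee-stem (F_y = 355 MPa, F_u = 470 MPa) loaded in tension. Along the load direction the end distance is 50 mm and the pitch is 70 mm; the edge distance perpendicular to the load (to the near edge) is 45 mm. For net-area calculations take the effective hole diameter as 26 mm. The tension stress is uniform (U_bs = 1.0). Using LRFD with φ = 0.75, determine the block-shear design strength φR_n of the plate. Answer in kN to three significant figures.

Shear plane L_v = 50 + 4·70 = 330 mm; A_gv = 330 × 20 = 6600 mm².
A_nv = (330 − 4.5·26) × 20 = 4260 mm².
A_nt = (45 − 0.5·26) × 20 = 640 mm².
0.6 F_u A_nv = 1201 kN; 0.6 F_y A_gv = 1406 kN → shear rupture governs the shear term.
R_n = 1201 + 1.0 × 470 × 640 / 1000 = 1502 kN.
Design strength φR_n = 0.75 × 1502 = 1130 kN.

1130 kN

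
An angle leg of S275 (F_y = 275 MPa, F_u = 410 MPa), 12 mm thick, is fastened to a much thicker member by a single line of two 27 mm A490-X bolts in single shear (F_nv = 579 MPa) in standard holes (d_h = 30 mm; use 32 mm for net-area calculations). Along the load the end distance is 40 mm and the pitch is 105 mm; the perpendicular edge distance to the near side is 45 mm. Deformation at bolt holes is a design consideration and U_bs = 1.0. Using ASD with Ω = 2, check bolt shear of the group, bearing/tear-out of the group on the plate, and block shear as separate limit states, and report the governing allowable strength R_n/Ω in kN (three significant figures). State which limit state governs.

Bolt shear: A_b = π·27²/4 = 572.6 mm²; R_n = 579 × 572.6 × 2 × 1 / 1000 = 663 kN → 663 / 2 = 332 kN.
Bearing: edge l_c = 25, r_n = 147.6 kN; interior l_c = 75, r_n = 318.8 kN; R_n = 147.6 + 1·318.8 = 466.4 kN → 233 kN.
Block shear: A_gv = 1740, A_nv = 1164, A_nt = 348 mm²; R_n = min(0.6F_uA_nv, 0.6F_yA_gv) + U_bs·F_u·A_nt = 429 kN → 215 kN.
Block shear governs: 215 kN.

215 kN (block shear governs)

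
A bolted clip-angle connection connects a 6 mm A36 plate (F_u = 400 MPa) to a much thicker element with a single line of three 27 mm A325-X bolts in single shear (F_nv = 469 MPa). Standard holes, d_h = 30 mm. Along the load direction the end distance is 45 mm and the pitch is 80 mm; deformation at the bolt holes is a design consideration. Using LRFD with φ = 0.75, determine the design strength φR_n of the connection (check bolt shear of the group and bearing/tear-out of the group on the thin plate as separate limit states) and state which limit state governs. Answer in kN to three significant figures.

281 kN (bearing governs)

Bolt shear: A_b = π·27²/4 = 572.6 mm²; R_n = 469 × 572.6 × 3 × 1 / 1000 = 805.6 kN → 0.75 × 805.6 = 604 kN.
Bearing (1.2 l_c t F_u ≤ 2.4 d t F_u): upper limit = 2.4·27·6·400 / 1000 = 155.5 kN.
  Edge l_c = 45 − 30/2 = 30 → r_n = 86.4 kN; interior l_c = 80 − 30 = 50 → r_n = 144 kN.
  R_n,bearing = 1·86.4 + 2·144 = 374.4 kN → 0.75 × 374.4 = 281 kN.
Bearing governs: 281 kN.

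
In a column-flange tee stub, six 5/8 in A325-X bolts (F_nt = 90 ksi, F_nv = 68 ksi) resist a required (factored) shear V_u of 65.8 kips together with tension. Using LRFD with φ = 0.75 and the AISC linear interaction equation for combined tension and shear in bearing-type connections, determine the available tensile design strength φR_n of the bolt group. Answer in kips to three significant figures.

A_b = π·0.625²/4 = 0.3068 in²; f_rv = 65.8 / (6 × 0.3068) = 35.75 ksi.
F'_nt = 1.3 F_nt − (F_nt / φF_nv) f_rv = 1.3·90 − (90/(0.75·68))·35.75 = 53.92 ksi, capped at F_nt → F'_nt = 53.92 ksi.
R_n = F'_nt · A_b · n = 53.92 × 0.3068 × 6 = 99.25 kips.
Design strength φR_n = 0.75 × 99.25 = 74.4 kips.

74.4 kips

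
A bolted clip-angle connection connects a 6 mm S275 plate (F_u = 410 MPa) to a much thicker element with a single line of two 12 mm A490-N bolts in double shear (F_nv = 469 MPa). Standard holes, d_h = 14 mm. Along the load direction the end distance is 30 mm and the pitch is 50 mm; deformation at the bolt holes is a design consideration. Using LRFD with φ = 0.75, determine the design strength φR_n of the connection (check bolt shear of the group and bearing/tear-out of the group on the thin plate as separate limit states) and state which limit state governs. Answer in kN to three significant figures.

104 kN (bearing governs)

Bolt shear: A_b = π·12²/4 = 113.1 mm²; R_n = 469 × 113.1 × 2 × 2 / 1000 = 212.2 kN → 0.75 × 212.2 = 159 kN.
Bearing (1.2 l_c t F_u ≤ 2.4 d t F_u): upper limit = 2.4·12·6·410 / 1000 = 70.85 kN.
  Edge l_c = 30 − 14/2 = 23 → r_n = 67.9 kN; interior l_c = 50 − 14 = 36 → r_n = 70.85 kN.
  R_n,bearing = 1·67.9 + 1·70.85 = 138.7 kN → 0.75 × 138.7 = 104 kN.
Bearing governs: 104 kN.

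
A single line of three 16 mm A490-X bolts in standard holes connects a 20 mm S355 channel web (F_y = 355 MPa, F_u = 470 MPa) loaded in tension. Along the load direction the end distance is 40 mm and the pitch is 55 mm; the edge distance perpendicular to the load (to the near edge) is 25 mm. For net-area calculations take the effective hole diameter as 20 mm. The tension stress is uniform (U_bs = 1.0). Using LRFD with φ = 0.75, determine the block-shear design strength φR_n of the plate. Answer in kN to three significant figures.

Shear plane L_v = 40 + 2·55 = 150 mm; A_gv = 150 × 20 = 3000 mm².
A_nv = (150 − 2.5·20) × 20 = 2000 mm².
A_nt = (25 − 0.5·20) × 20 = 300 mm².
0.6 F_u A_nv = 564 kN; 0.6 F_y A_gv = 639 kN → shear rupture governs the shear term.
R_n = 564 + 1.0 × 470 × 300 / 1000 = 705 kN.
Design strength φR_n = 0.75 × 705 = 529 kN.

529 kN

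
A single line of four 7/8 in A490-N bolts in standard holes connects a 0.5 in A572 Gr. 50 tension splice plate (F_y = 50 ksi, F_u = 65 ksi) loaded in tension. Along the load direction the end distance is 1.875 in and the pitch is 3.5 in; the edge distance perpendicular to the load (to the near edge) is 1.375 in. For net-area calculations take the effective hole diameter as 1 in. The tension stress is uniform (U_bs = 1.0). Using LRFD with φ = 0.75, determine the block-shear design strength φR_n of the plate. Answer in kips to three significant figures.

Shear plane L_v = 1.875 + 3·3.5 = 12.38 in; A_gv = 12.38 × 0.5 = 6.188 in².
A_nv = (12.38 − 3.5·1) × 0.5 = 4.438 in².
A_nt = (1.375 − 0.5·1) × 0.5 = 0.4375 in².
0.6 F_u A_nv = 173.1 kips; 0.6 F_y A_gv = 185.6 kips → shear rupture governs the shear term.
R_n = 173.1 + 1.0 × 65 × 0.4375 = 201.5 kips.
Design strength φR_n = 0.75 × 201.5 = 151 kips.

151 kips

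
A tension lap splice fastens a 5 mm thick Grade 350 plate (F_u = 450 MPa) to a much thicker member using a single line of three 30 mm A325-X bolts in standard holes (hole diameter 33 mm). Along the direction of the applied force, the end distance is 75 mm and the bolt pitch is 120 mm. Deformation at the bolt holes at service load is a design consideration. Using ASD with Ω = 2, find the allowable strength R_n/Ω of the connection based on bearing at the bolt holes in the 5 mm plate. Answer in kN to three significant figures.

Per bolt r_n = 1.2 l_c t F_u ≤ 2.4 d t F_u; upper limit = 2.4 × 30 × 5 × 450 / 1000 = 162 kN.
Edge bolt: l_c = 75 − 33/2 = 58.5 mm → 1.2 × 58.5 × 5 × 450 / 1000 = 158 → r_n = 158 kN.
Interior bolts: l_c = 120 − 33 = 87 mm → 1.2 × 87 × 5 × 450 / 1000 = 234.9 → r_n = 162 kN.
R_n = 1 × 158 + 2 × 162 = 482 kN.
Allowable strength R_n/Ω = 482 / 2 = 241 kN.

241 kN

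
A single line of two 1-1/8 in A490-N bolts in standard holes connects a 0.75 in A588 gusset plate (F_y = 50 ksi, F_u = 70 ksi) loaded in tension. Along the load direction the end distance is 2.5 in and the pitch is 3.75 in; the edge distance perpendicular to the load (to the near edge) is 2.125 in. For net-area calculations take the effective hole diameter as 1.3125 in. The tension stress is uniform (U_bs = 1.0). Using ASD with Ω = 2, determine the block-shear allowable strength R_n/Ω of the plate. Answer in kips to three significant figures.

Shear plane L_v = 2.5 + 1·3.75 = 6.25 in; A_gv = 6.25 × 0.75 = 4.688 in².
A_nv = (6.25 − 1.5·1.3125) × 0.75 = 3.211 in².
A_nt = (2.125 − 0.5·1.3125) × 0.75 = 1.102 in².
0.6 F_u A_nv = 134.9 kips; 0.6 F_y A_gv = 140.6 kips → shear rupture governs the shear term.
R_n = 134.9 + 1.0 × 70 × 1.102 = 212 kips.
Allowable strength R_n/Ω = 212 / 2 = 106 kips.

106 kips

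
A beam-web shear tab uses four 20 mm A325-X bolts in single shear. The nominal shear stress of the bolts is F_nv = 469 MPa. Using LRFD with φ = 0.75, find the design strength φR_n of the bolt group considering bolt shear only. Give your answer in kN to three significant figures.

442 kN

A_b = π × 20² / 4 = 314.2 mm².
R_n = F_nv · A_b · n · n_s = 469 × 314.2 × 4 × 1 / 1000 = 589.4 kN.
Design strength φR_n = 0.75 × 589.4 = 442 kN.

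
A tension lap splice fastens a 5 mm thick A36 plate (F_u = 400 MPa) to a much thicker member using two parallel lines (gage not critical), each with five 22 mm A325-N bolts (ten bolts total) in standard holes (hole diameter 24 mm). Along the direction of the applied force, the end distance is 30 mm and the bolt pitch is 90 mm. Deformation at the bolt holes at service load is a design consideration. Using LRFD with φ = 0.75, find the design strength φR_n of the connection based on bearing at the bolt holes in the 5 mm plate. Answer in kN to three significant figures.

698 kN

Per bolt r_n = 1.2 l_c t F_u ≤ 2.4 d t F_u; upper limit = 2.4 × 22 × 5 × 400 / 1000 = 105.6 kN.
Edge bolt: l_c = 30 − 24/2 = 18 mm → 1.2 × 18 × 5 × 400 / 1000 = 43.2 → r_n = 43.2 kN.
Interior bolts: l_c = 90 − 24 = 66 mm → 1.2 × 66 × 5 × 400 / 1000 = 158.4 → r_n = 105.6 kN.
R_n = 2 × 43.2 + 8 × 105.6 = 931.2 kN.
Design strength φR_n = 0.75 × 931.2 = 698 kN.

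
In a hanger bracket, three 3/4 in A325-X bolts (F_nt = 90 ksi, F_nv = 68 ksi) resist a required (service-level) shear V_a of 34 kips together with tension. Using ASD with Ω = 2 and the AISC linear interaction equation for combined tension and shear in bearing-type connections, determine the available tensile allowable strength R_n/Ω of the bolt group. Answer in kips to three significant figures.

A_b = π·0.75²/4 = 0.4418 in²; f_rv = 34 / (3 × 0.4418) = 25.65 ksi.
F'_nt = 1.3 F_nt − (Ω F_nt / F_nv) f_rv = 1.3·90 − (2·90/68)·25.65 = 49.09 ksi, capped at F_nt → F'_nt = 49.09 ksi.
R_n = F'_nt · A_b · n = 49.09 × 0.4418 × 3 = 65.07 kips.
Allowable strength R_n/Ω = 65.07 / 2 = 32.5 kips.

32.5 kips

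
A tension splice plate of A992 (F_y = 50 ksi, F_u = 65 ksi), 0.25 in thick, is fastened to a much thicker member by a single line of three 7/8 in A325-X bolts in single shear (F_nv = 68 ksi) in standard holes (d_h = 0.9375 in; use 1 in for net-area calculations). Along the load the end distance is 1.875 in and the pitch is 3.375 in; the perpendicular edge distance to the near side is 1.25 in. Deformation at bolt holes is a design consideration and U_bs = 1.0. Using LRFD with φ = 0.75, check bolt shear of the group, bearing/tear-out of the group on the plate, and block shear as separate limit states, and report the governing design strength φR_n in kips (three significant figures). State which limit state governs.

53.9 kips (block shear governs)

Bolt shear: A_b = π·0.875²/4 = 0.6013 in²; R_n = 68 × 0.6013 × 3 × 1 = 122.7 kips → 0.75 × 122.7 = 92 kips.
Bearing: edge l_c = 1.406, r_n = 27.42 kips; interior l_c = 2.438, r_n = 34.12 kips; R_n = 27.42 + 2·34.12 = 95.67 kips → 71.8 kips.
Block shear: A_gv = 2.156, A_nv = 1.531, A_nt = 0.1875 in²; R_n = min(0.6F_uA_nv, 0.6F_yA_gv) + U_bs·F_u·A_nt = 71.91 kips → 53.9 kips.
Block shear governs: 53.9 kips.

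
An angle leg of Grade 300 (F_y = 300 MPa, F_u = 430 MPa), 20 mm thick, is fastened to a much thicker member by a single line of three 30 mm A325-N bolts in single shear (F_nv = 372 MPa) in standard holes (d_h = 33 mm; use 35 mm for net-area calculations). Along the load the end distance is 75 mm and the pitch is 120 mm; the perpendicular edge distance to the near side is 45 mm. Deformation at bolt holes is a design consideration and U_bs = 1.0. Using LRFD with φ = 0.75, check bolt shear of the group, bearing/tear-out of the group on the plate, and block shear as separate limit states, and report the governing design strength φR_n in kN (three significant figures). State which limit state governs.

592 kN (bolt shear governs)

Bolt shear: A_b = π·30²/4 = 706.9 mm²; R_n = 372 × 706.9 × 3 × 1 / 1000 = 788.9 kN → 0.75 × 788.9 = 592 kN.
Bearing: edge l_c = 58.5, r_n = 603.7 kN; interior l_c = 87, r_n = 619.2 kN; R_n = 603.7 + 2·619.2 = 1842 kN → 1380 kN.
Block shear: A_gv = 6300, A_nv = 4550, A_nt = 550 mm²; R_n = min(0.6F_uA_nv, 0.6F_yA_gv) + U_bs·F_u·A_nt = 1370 kN → 1030 kN.
Bolt shear governs: 592 kN.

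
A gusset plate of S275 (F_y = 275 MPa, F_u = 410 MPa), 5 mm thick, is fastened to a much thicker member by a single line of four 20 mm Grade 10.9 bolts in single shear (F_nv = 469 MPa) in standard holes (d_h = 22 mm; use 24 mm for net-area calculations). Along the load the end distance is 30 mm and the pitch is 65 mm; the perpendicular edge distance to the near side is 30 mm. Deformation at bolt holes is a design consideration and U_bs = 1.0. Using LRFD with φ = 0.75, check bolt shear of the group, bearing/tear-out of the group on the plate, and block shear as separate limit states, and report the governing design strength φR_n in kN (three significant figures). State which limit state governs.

158 kN (block shear governs)

Bolt shear: A_b = π·20²/4 = 314.2 mm²; R_n = 469 × 314.2 × 4 × 1 / 1000 = 589.4 kN → 0.75 × 589.4 = 442 kN.
Bearing: edge l_c = 19, r_n = 46.74 kN; interior l_c = 43, r_n = 98.4 kN; R_n = 46.74 + 3·98.4 = 341.9 kN → 256 kN.
Block shear: A_gv = 1125, A_nv = 705, A_nt = 90 mm²; R_n = min(0.6F_uA_nv, 0.6F_yA_gv) + U_bs·F_u·A_nt = 210.3 kN → 158 kN.
Block shear governs: 158 kN.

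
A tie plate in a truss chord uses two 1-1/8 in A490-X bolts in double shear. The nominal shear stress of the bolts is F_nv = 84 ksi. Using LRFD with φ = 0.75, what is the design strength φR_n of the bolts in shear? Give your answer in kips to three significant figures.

A_b = π × 1.125² / 4 = 0.994 in².
R_n = F_nv · A_b · n · n_s = 84 × 0.994 × 2 × 2 = 334 kips.
Design strength φR_n = 0.75 × 334 = 250 kips.

250 kips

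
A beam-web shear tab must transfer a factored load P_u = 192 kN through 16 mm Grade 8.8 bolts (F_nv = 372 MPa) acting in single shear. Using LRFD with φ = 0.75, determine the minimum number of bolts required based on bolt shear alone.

A_b = π·16²/4 = 201.1 mm².
Per-bolt design strength φR_n = 0.75 × 372 × 201.1 × 1 / 1000 = 56.1 kN.
n ≥ 192 / 56.1 = 3.423 → use 4 bolts.

4 bolts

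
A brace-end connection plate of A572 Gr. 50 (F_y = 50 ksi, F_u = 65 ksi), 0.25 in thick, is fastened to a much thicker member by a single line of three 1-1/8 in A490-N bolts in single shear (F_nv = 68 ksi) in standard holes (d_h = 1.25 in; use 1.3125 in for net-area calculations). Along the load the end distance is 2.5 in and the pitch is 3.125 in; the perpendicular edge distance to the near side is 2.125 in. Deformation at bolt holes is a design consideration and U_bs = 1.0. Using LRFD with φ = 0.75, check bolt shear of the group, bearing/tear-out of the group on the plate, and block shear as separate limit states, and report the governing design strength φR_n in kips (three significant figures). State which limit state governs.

Bolt shear: A_b = π·1.125²/4 = 0.994 in²; R_n = 68 × 0.994 × 3 × 1 = 202.8 kips → 0.75 × 202.8 = 152 kips.
Bearing: edge l_c = 1.875, r_n = 36.56 kips; interior l_c = 1.875, r_n = 36.56 kips; R_n = 36.56 + 2·36.56 = 109.7 kips → 82.3 kips.
Block shear: A_gv = 2.188, A_nv = 1.367, A_nt = 0.3672 in²; R_n = min(0.6F_uA_nv, 0.6F_yA_gv) + U_bs·F_u·A_nt = 77.19 kips → 57.9 kips.
Block shear governs: 57.9 kips.

57.9 kips (block shear governs)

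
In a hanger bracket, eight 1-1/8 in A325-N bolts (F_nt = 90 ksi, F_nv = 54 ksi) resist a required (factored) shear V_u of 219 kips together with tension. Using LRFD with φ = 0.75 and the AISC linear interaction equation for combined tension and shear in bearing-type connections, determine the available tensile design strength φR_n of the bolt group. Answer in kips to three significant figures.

A_b = π·1.125²/4 = 0.994 in²; f_rv = 219 / (8 × 0.994) = 27.54 ksi.
F'_nt = 1.3 F_nt − (F_nt / φF_nv) f_rv = 1.3·90 − (90/(0.75·54))·27.54 = 55.8 ksi, capped at F_nt → F'_nt = 55.8 ksi.
R_n = F'_nt · A_b · n = 55.8 × 0.994 × 8 = 443.7 kips.
Design strength φR_n = 0.75 × 443.7 = 333 kips.

333 kips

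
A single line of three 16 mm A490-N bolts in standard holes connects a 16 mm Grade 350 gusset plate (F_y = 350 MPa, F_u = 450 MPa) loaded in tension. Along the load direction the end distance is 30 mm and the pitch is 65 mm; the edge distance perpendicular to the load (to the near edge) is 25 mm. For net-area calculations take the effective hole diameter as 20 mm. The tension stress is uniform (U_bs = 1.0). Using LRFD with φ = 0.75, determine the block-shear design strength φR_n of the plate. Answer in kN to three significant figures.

437 kN

Shear plane L_v = 30 + 2·65 = 160 mm; A_gv = 160 × 16 = 2560 mm².
A_nv = (160 − 2.5·20) × 16 = 1760 mm².
A_nt = (25 − 0.5·20) × 16 = 240 mm².
0.6 F_u A_nv = 475.2 kN; 0.6 F_y A_gv = 537.6 kN → shear rupture governs the shear term.
R_n = 475.2 + 1.0 × 450 × 240 / 1000 = 583.2 kN.
Design strength φR_n = 0.75 × 583.2 = 437 kN.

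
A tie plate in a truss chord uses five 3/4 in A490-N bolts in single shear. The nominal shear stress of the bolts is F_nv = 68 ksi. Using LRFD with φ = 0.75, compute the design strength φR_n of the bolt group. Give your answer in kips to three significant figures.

113 kips

A_b = π × 0.75² / 4 = 0.4418 in².
R_n = F_nv · A_b · n · n_s = 68 × 0.4418 × 5 × 1 = 150.2 kips.
Design strength φR_n = 0.75 × 150.2 = 113 kips.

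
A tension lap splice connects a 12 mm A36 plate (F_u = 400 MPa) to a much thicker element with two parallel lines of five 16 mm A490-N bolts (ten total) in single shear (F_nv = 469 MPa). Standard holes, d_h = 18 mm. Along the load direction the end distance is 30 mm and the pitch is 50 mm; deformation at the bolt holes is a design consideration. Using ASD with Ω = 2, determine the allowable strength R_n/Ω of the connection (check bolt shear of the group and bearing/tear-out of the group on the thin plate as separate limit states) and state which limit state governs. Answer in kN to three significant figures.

Bolt shear: A_b = π·16²/4 = 201.1 mm²; R_n = 469 × 201.1 × 10 × 1 / 1000 = 943 kN → 943 / 2 = 471 kN.
Bearing (1.2 l_c t F_u ≤ 2.4 d t F_u): upper limit = 2.4·16·12·400 / 1000 = 184.3 kN.
  Edge l_c = 30 − 18/2 = 21 → r_n = 121 kN; interior l_c = 50 − 18 = 32 → r_n = 184.3 kN.
  R_n,bearing = 2·121 + 8·184.3 = 1716 kN → 1716 / 2 = 858 kN.
Bolt shear governs: 471 kN.

471 kN (bolt shear governs)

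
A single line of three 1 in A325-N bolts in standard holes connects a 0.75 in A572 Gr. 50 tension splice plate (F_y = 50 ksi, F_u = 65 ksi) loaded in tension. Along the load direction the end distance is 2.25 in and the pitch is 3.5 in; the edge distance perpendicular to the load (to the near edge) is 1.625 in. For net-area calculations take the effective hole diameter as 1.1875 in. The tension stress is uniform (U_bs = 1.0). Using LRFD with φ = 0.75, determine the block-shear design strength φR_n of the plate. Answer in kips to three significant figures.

Shear plane L_v = 2.25 + 2·3.5 = 9.25 in; A_gv = 9.25 × 0.75 = 6.938 in².
A_nv = (9.25 − 2.5·1.1875) × 0.75 = 4.711 in².
A_nt = (1.625 − 0.5·1.1875) × 0.75 = 0.7734 in².
0.6 F_u A_nv = 183.7 kips; 0.6 F_y A_gv = 208.1 kips → shear rupture governs the shear term.
R_n = 183.7 + 1.0 × 65 × 0.7734 = 234 kips.
Design strength φR_n = 0.75 × 234 = 176 kips.

176 kips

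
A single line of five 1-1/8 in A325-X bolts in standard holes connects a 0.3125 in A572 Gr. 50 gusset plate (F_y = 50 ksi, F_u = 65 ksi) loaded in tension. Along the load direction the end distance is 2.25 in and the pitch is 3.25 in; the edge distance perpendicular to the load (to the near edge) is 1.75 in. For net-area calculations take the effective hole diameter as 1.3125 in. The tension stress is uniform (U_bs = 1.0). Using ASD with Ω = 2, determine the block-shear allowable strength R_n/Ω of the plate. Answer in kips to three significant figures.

68 kips

Shear plane L_v = 2.25 + 4·3.25 = 15.25 in; A_gv = 15.25 × 0.3125 = 4.766 in².
A_nv = (15.25 − 4.5·1.3125) × 0.3125 = 2.92 in².
A_nt = (1.75 − 0.5·1.3125) × 0.3125 = 0.3418 in².
0.6 F_u A_nv = 113.9 kips; 0.6 F_y A_gv = 143 kips → shear rupture governs the shear term.
R_n = 113.9 + 1.0 × 65 × 0.3418 = 136.1 kips.
Allowable strength R_n/Ω = 136.1 / 2 = 68 kips.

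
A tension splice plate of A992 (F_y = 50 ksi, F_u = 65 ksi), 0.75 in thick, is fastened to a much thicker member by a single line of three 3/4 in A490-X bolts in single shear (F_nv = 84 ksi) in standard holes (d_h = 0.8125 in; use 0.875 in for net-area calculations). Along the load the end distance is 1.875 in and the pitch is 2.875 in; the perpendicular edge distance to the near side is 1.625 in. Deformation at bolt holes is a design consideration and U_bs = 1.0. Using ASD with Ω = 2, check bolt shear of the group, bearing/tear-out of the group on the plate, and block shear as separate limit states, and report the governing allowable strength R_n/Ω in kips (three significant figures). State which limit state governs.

55.7 kips (bolt shear governs)

Bolt shear: A_b = π·0.75²/4 = 0.4418 in²; R_n = 84 × 0.4418 × 3 × 1 = 111.3 kips → 111.3 / 2 = 55.7 kips.
Bearing: edge l_c = 1.469, r_n = 85.92 kips; interior l_c = 2.062, r_n = 87.75 kips; R_n = 85.92 + 2·87.75 = 261.4 kips → 131 kips.
Block shear: A_gv = 5.719, A_nv = 4.078, A_nt = 0.8906 in²; R_n = min(0.6F_uA_nv, 0.6F_yA_gv) + U_bs·F_u·A_nt = 216.9 kips → 108 kips.
Bolt shear governs: 55.7 kips.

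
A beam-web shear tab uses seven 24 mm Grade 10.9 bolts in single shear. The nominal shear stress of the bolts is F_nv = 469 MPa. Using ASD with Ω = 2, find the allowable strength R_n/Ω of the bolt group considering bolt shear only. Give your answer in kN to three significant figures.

A_b = π × 24² / 4 = 452.4 mm².
R_n = F_nv · A_b · n · n_s = 469 × 452.4 × 7 × 1 / 1000 = 1485 kN.
Allowable strength R_n/Ω = 1485 / 2 = 743 kN.

743 kN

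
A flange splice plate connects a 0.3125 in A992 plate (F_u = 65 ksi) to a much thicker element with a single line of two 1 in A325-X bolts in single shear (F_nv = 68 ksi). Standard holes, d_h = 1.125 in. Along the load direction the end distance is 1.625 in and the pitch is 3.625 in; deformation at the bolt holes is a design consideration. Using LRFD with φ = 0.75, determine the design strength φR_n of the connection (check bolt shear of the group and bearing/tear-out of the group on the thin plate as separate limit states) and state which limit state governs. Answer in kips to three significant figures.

Bolt shear: A_b = π·1²/4 = 0.7854 in²; R_n = 68 × 0.7854 × 2 × 1 = 106.8 kips → 0.75 × 106.8 = 80.1 kips.
Bearing (1.2 l_c t F_u ≤ 2.4 d t F_u): upper limit = 2.4·1·0.3125·65 = 48.75 kips.
  Edge l_c = 1.625 − 1.125/2 = 1.062 → r_n = 25.9 kips; interior l_c = 3.625 − 1.125 = 2.5 → r_n = 48.75 kips.
  R_n,bearing = 1·25.9 + 1·48.75 = 74.65 kips → 0.75 × 74.65 = 56 kips.
Bearing governs: 56 kips.

56 kips (bearing governs)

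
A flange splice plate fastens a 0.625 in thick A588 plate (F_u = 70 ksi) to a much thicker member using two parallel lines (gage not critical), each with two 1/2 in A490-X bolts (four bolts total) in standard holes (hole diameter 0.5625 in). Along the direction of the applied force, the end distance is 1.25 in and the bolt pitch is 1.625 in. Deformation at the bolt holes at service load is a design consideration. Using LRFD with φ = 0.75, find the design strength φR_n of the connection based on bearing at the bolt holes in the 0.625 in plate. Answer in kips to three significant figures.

Per bolt r_n = 1.2 l_c t F_u ≤ 2.4 d t F_u; upper limit = 2.4 × 0.5 × 0.625 × 70 = 52.5 kips.
Edge bolt: l_c = 1.25 − 0.5625/2 = 0.9688 in → 1.2 × 0.9688 × 0.625 × 70 = 50.86 → r_n = 50.86 kips.
Interior bolts: l_c = 1.625 − 0.5625 = 1.062 in → 1.2 × 1.062 × 0.625 × 70 = 55.78 → r_n = 52.5 kips.
R_n = 2 × 50.86 + 2 × 52.5 = 206.7 kips.
Design strength φR_n = 0.75 × 206.7 = 155 kips.

155 kips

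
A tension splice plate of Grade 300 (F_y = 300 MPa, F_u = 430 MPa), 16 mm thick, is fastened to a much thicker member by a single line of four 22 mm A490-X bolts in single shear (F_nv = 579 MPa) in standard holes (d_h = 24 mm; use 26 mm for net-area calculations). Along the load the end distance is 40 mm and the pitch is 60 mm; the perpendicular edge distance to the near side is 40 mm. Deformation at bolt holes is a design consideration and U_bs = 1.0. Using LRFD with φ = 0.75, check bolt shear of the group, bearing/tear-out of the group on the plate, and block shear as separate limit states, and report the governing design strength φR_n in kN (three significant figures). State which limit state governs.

Bolt shear: A_b = π·22²/4 = 380.1 mm²; R_n = 579 × 380.1 × 4 × 1 / 1000 = 880.4 kN → 0.75 × 880.4 = 660 kN.
Bearing: edge l_c = 28, r_n = 231.2 kN; interior l_c = 36, r_n = 297.2 kN; R_n = 231.2 + 3·297.2 = 1123 kN → 842 kN.
Block shear: A_gv = 3520, A_nv = 2064, A_nt = 432 mm²; R_n = min(0.6F_uA_nv, 0.6F_yA_gv) + U_bs·F_u·A_nt = 718.3 kN → 539 kN.
Block shear governs: 539 kN.

539 kN (block shear governs)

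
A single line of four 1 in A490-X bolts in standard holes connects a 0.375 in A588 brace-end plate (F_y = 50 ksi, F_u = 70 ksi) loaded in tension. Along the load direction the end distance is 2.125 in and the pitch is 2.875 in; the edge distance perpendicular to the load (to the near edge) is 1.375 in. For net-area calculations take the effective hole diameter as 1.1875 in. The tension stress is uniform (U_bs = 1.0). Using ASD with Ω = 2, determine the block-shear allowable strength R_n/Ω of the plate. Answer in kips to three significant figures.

62.2 kips

Shear plane L_v = 2.125 + 3·2.875 = 10.75 in; A_gv = 10.75 × 0.375 = 4.031 in².
A_nv = (10.75 − 3.5·1.1875) × 0.375 = 2.473 in².
A_nt = (1.375 − 0.5·1.1875) × 0.375 = 0.293 in².
0.6 F_u A_nv = 103.9 kips; 0.6 F_y A_gv = 120.9 kips → shear rupture governs the shear term.
R_n = 103.9 + 1.0 × 70 × 0.293 = 124.4 kips.
Allowable strength R_n/Ω = 124.4 / 2 = 62.2 kips.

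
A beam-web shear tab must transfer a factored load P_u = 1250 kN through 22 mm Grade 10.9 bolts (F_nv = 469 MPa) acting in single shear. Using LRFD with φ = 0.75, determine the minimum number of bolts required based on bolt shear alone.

A_b = π·22²/4 = 380.1 mm².
Per-bolt design strength φR_n = 0.75 × 469 × 380.1 × 1 / 1000 = 133.7 kN.
n ≥ 1250 / 133.7 = 9.348 → use 10 bolts.

10 bolts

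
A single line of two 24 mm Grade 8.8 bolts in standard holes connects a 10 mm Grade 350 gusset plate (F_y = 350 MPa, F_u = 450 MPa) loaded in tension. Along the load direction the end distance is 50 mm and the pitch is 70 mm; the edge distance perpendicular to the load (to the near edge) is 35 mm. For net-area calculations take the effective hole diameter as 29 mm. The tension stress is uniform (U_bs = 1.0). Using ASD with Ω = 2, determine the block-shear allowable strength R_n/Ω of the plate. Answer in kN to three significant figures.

149 kN

Shear plane L_v = 50 + 1·70 = 120 mm; A_gv = 120 × 10 = 1200 mm².
A_nv = (120 − 1.5·29) × 10 = 765 mm².
A_nt = (35 − 0.5·29) × 10 = 205 mm².
0.6 F_u A_nv = 206.6 kN; 0.6 F_y A_gv = 252 kN → shear rupture governs the shear term.
R_n = 206.6 + 1.0 × 450 × 205 / 1000 = 298.8 kN.
Allowable strength R_n/Ω = 298.8 / 2 = 149 kN.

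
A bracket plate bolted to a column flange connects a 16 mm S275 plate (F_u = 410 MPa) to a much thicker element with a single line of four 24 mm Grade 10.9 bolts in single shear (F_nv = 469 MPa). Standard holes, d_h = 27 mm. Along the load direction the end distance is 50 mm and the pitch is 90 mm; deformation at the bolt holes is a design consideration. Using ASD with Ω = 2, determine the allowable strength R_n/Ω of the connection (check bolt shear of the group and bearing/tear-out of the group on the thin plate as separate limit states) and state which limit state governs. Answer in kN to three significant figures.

424 kN (bolt shear governs)

Bolt shear: A_b = π·24²/4 = 452.4 mm²; R_n = 469 × 452.4 × 4 × 1 / 1000 = 848.7 kN → 848.7 / 2 = 424 kN.
Bearing (1.2 l_c t F_u ≤ 2.4 d t F_u): upper limit = 2.4·24·16·410 / 1000 = 377.9 kN.
  Edge l_c = 50 − 27/2 = 36.5 → r_n = 287.3 kN; interior l_c = 90 − 27 = 63 → r_n = 377.9 kN.
  R_n,bearing = 1·287.3 + 3·377.9 = 1421 kN → 1421 / 2 = 710 kN.
Bolt shear governs: 424 kN.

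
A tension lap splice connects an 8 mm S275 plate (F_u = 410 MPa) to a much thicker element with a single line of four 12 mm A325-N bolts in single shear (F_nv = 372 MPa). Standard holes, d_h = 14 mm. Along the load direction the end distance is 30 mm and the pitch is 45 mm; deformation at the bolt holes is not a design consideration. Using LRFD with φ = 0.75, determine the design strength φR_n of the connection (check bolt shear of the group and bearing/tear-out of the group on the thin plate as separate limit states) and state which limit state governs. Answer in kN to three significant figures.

Bolt shear: A_b = π·12²/4 = 113.1 mm²; R_n = 372 × 113.1 × 4 × 1 / 1000 = 168.3 kN → 0.75 × 168.3 = 126 kN.
Bearing (1.5 l_c t F_u ≤ 3.0 d t F_u): upper limit = 3.0·12·8·410 / 1000 = 118.1 kN.
  Edge l_c = 30 − 14/2 = 23 → r_n = 113.2 kN; interior l_c = 45 − 14 = 31 → r_n = 118.1 kN.
  R_n,bearing = 1·113.2 + 3·118.1 = 467.4 kN → 0.75 × 467.4 = 351 kN.
Bolt shear governs: 126 kN.

126 kN (bolt shear governs)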